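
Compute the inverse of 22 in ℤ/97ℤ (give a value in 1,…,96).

97 = 4·22 + 9
22 = 2·9 + 4
9 = 2·4 + 1
4 = 4·1 + 0
Back-substituting gives 22·75 ≡ 1 (mod 97).

75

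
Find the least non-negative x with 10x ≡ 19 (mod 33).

10⁻¹ ≡ 10 (mod 33) because 10·10 = 100 = 3·33 + 1.
So x ≡ 10·19 = 190 ≡ 25 (mod 33).

25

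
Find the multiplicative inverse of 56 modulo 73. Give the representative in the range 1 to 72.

56·30 = 1680 = 23·73 + 1, so 56⁻¹ ≡ 30 (mod 73).

30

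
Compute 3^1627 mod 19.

Successive squares of 3 mod 19: 3^1≡3, 3^2≡9, 3^4≡5, 3^8≡6, 3^16≡17, 3^32≡4, 3^64≡16, 3^128≡9, 3^256≡5, 3^512≡6, 3^1024≡17.
1627 = 1 + 2 + 8 + 16 + 64 + 512 + 1024, so 3^1627 ≡ 3·9·6·17·16·6·17 ≡ 2 (mod 19).

2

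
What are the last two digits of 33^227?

Successive squares of 33 mod 100: 33^1≡33, 33^2≡89, 33^4≡21, 33^8≡41, 33^16≡81, 33^32≡61, 33^64≡21, 33^128≡41.
227 = 1 + 2 + 32 + 64 + 128, so 33^227 ≡ 33·89·61·21·41 ≡ 77 (mod 100).

77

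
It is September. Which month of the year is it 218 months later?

218 mod 12 = 2 (since 18·12 = 216).
September + 2 months → November.

November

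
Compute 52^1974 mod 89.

Successive squares of 52 mod 89: 52^1≡52, 52^2≡34, 52^4≡88, 52^8≡1, 52^16≡1, 52^32≡1, 52^64≡1, 52^128≡1, 52^256≡1, 52^512≡1, 52^1024≡1.
1974 = 2 + 4 + 16 + 32 + 128 + 256 + 512 + 1024, so 52^1974 ≡ 34·88·1·1·1·1·1·1 ≡ 55 (mod 89).

55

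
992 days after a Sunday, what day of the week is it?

992 = 141·7 + 5, so 992 mod 7 = 5.
Sunday + 5 days → Friday.

Friday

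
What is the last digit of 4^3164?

The units digit of 4^n cycles with period 2: 4, 6, …
3164 mod 2 = 0, so the last digit matches 4^2 = 6.

6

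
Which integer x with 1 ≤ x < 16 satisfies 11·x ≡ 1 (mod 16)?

3

11·3 = 33 = 2·16 + 1, so 11⁻¹ ≡ 3 (mod 16).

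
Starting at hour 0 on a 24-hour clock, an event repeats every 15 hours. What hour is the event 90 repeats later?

6

90·15 = 1350.
1350 − 56·24 = 6, so 1350 ≡ 6 (mod 24).
(0 + 6) mod 24 = 6.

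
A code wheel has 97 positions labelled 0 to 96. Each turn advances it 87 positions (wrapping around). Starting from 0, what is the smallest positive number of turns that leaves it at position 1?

29

87·29 = 2523 = 26·97 + 1, so 87⁻¹ ≡ 29 (mod 97).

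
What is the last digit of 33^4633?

Last digits of 3^n: 3, 9, 7, 1 (period 4).
4633 mod 4 = 1, so the last digit matches 3^1 = 3.

3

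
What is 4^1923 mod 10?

The units digit of 4^n cycles with period 2: 4, 6, …
1923 mod 2 = 1, so the last digit matches 4^1 = 4.

4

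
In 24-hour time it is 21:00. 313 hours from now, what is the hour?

22

313 = 13·24 + 1, so 313 mod 24 = 1.
(21 + 1) mod 24 = 22.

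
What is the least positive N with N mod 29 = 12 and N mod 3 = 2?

x ≡ 2 (mod 3) gives x ∈ {2, 5, 8, 11, 14, 17, 20, 23, …}.
The first of these with x mod 29 = 12 is 41.

41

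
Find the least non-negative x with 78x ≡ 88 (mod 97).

26

78⁻¹ ≡ 51 (mod 97) because 78·51 = 3978 = 41·97 + 1.
So x ≡ 51·88 = 4488 ≡ 26 (mod 97).
Check: 78·26 = 2028 = 20·97 + 88.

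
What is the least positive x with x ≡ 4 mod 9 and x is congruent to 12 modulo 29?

157

Since 29·5 ≡ 1 (mod 9), take x = 12 + 29·((4−12)·5 mod 9) = 12 + 29·5 = 157.
Check: 157 mod 9 = 4, 157 mod 29 = 12.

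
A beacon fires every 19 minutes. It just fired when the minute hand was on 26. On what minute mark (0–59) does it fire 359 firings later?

7

359·19 = 6821.
6821 = 113·60 + 41, so 6821 mod 60 = 41.
(26 + 41) mod 60 = 7.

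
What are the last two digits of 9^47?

69

Square-and-reduce mod 100: 9^1≡9, 9^2≡81, 9^4≡61, 9^8≡21, 9^16≡41, 9^32≡81.
47 = 1 + 2 + 4 + 8 + 32, so 9^47 ≡ 9·81·61·21·81 ≡ 69 (mod 100).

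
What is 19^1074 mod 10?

1

Powers of 9 mod 10 repeat with period 2: 9, 1.
1074 mod 2 = 0, so the last digit matches 9^2 = 1.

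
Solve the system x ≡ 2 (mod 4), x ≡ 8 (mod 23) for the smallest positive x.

x ≡ 2 (mod 4) gives x ∈ {2, 6, 10, 14, 18, 22, 26, 30, …}.
The first of these with x mod 23 = 8 is 54.

54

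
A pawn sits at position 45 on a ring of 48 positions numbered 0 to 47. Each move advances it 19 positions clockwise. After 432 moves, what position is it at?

432·19 = 8208.
8208 = 171·48 + 0, so 8208 mod 48 = 0.
(45 + 0) mod 48 = 45.

45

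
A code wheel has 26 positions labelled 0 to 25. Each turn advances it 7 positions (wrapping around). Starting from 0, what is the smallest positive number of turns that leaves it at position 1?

15

26 = 3·7 + 5
7 = 1·5 + 2
5 = 2·2 + 1
2 = 2·1 + 0
Back-substituting gives 7·15 ≡ 1 (mod 26).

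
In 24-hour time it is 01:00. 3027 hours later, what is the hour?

4

3027 mod 24 = 3 (since 126·24 = 3024).
(1 + 3) mod 24 = 4.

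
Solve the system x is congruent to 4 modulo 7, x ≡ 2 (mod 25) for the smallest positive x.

x ≡ 4 (mod 7) gives x ∈ {4, 11, 18, 25, 32, 39, 46, 53, …}.
The first of these with x mod 25 = 2 is 102.

102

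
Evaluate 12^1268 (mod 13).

1

Successive squares of 12 mod 13: 12^1≡12, 12^2≡1, 12^4≡1, 12^8≡1, 12^16≡1, 12^32≡1, 12^64≡1, 12^128≡1, 12^256≡1, 12^512≡1, 12^1024≡1.
Since 1268 = 4 + 16 + 32 + 64 + 128 + 1024 in binary, 12^1268 ≡ 1·1·1·1·1·1 ≡ 1 (mod 13).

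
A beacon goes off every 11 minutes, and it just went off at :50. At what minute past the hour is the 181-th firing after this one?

1

181·11 = 1991.
1991 = 33·60 + 11, so 1991 mod 60 = 11.
(50 + 11) mod 60 = 1.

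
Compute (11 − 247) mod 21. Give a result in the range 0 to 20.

16

Dividing 247 by 21 gives quotient 11 and remainder 16.
(11 − 16) mod 21 = 16.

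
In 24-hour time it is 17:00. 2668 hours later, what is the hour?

2668 mod 24 = 4 (since 111·24 = 2664).
(17 + 4) mod 24 = 21.

21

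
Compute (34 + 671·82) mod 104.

671·82 = 55022.
55022 = 529·104 + 6, so 55022 mod 104 = 6.
(34 + 6) mod 104 = 40.

40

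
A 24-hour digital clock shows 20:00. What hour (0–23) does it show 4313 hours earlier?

4313 − 179·24 = 17, so 4313 ≡ 17 (mod 24).
(20 − 17) mod 24 = 3.

3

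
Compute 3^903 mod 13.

Square-and-reduce mod 13: 3^1≡3, 3^2≡9, 3^4≡3, 3^8≡9, 3^16≡3, 3^32≡9, 3^64≡3, 3^128≡9, 3^256≡3, 3^512≡9.
Since 903 = 1 + 2 + 4 + 128 + 256 + 512 in binary, 3^903 ≡ 3·9·3·9·3·9 ≡ 1 (mod 13).

1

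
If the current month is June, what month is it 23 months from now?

23 = 1·12 + 11, so 23 mod 12 = 11.
June + 11 months → May.

May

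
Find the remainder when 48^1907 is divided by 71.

45

By repeated squaring mod 71: 48^1≡48, 48^2≡32, 48^4≡30, 48^8≡48, 48^16≡32, 48^32≡30, 48^64≡48, 48^128≡32, 48^256≡30, 48^512≡48, 48^1024≡32.
Since 1907 = 1 + 2 + 16 + 32 + 64 + 256 + 512 + 1024 in binary, 48^1907 ≡ 48·32·32·30·48·30·48·32 ≡ 45 (mod 71).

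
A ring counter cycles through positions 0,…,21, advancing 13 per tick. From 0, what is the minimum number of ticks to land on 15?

13

13⁻¹ ≡ 17 (mod 22) because 13·17 = 221 = 10·22 + 1.
So x ≡ 17·15 = 255 ≡ 13 (mod 22).
Check: 13·13 = 169 = 7·22 + 15.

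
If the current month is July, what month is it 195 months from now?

195 = 16·12 + 3, so 195 mod 12 = 3.
July + 3 months → October.

October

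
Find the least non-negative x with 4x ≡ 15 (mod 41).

The inverse of 4 mod 41 is 31 (since 4·31 = 124 ≡ 1).
Multiplying both sides by 31: x ≡ 31·15 = 465 ≡ 14 (mod 41).
Check: 4·14 = 56 = 1·41 + 15.

14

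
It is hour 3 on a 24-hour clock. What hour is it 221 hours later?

Dividing 221 by 24 gives quotient 9 and remainder 5.
(3 + 5) mod 24 = 8.

8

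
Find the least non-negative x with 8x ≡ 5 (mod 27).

4

The inverse of 8 mod 27 is 17 (since 8·17 = 136 ≡ 1).
So x ≡ 17·5 = 85 ≡ 4 (mod 27).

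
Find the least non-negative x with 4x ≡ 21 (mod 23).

11

The inverse of 4 mod 23 is 6 (since 4·6 = 24 ≡ 1).
Multiplying both sides by 6: x ≡ 6·21 = 126 ≡ 11 (mod 23).
Check: 4·11 = 44 = 1·23 + 21.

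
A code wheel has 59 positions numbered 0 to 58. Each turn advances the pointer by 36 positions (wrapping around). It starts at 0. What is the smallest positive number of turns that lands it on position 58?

18

The inverse of 36 mod 59 is 41 (since 36·41 = 1476 ≡ 1).
Multiplying both sides by 41: x ≡ 41·58 = 2378 ≡ 18 (mod 59).
Check: 36·18 = 648 = 10·59 + 58.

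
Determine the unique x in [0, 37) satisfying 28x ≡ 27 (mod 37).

34

28⁻¹ ≡ 4 (mod 37) because 28·4 = 112 = 3·37 + 1.
So x ≡ 4·27 = 108 ≡ 34 (mod 37).
Check: 28·34 = 952 = 25·37 + 27.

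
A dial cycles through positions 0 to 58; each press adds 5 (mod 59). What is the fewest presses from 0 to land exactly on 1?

5·12 = 60 = 1·59 + 1, so 5⁻¹ ≡ 12 (mod 59).

12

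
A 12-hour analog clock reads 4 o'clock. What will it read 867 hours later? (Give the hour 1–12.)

7

867 = 72·12 + 3, so 867 mod 12 = 3.
4 + 3 → 7 on a 12-hour dial.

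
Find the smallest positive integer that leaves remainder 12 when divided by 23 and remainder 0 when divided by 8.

104

Since 8·3 ≡ 1 (mod 23), take x = 0 + 8·((12−0)·3 mod 23) = 0 + 8·13 = 104.
Check: 104 mod 23 = 12, 104 mod 8 = 0.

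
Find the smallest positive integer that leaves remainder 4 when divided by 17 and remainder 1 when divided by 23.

x ≡ 4 (mod 17) gives x ∈ {4, 21, 38, 55, 72, 89, 106, 123, …}.
The first of these with x mod 23 = 1 is 208.

208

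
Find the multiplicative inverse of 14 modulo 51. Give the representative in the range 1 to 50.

51 = 3·14 + 9
14 = 1·9 + 5
9 = 1·5 + 4
5 = 1·4 + 1
4 = 4·1 + 0
Back-substituting gives 14·11 ≡ 1 (mod 51).

11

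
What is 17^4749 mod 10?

Last digits of 7^n: 7, 9, 3, 1 (period 4).
4749 leaves remainder 1 on division by 4, so 17^4749 ends in 7.

7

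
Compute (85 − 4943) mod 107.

Dividing 4943 by 107 gives quotient 46 and remainder 21.
(85 − 21) mod 107 = 64.

64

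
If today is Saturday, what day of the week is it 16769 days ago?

Tuesday

16769 = 2395·7 + 4, so 16769 mod 7 = 4.
Saturday − 4 days → Tuesday.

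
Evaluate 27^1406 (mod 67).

25

By repeated squaring mod 67: 27^1≡27, 27^2≡59, 27^4≡64, 27^8≡9, 27^16≡14, 27^32≡62, 27^64≡25, 27^128≡22, 27^256≡15, 27^512≡24, 27^1024≡40.
Since 1406 = 2 + 4 + 8 + 16 + 32 + 64 + 256 + 1024 in binary, 27^1406 ≡ 59·64·9·14·62·25·15·40 ≡ 25 (mod 67).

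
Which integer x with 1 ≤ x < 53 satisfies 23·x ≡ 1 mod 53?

30

53 = 2·23 + 7
23 = 3·7 + 2
7 = 3·2 + 1
2 = 2·1 + 0
Back-substituting gives 23·30 ≡ 1 (mod 53).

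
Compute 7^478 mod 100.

49

Square-and-reduce mod 100: 7^1≡7, 7^2≡49, 7^4≡1, 7^8≡1, 7^16≡1, 7^32≡1, 7^64≡1, 7^128≡1, 7^256≡1.
Since 478 = 2 + 4 + 8 + 16 + 64 + 128 + 256 in binary, 7^478 ≡ 49·1·1·1·1·1·1 ≡ 49 (mod 100).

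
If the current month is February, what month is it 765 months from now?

765 = 63·12 + 9, so 765 mod 12 = 9.
February + 9 months → November.

November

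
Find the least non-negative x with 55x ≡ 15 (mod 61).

28

55⁻¹ ≡ 10 (mod 61) because 55·10 = 550 = 9·61 + 1.
So x ≡ 10·15 = 150 ≡ 28 (mod 61).
Check: 55·28 = 1540 = 25·61 + 15.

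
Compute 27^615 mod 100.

Successive squares of 27 mod 100: 27^1≡27, 27^2≡29, 27^4≡41, 27^8≡81, 27^16≡61, 27^32≡21, 27^64≡41, 27^128≡81, 27^256≡61, 27^512≡21.
615 = 1 + 2 + 4 + 32 + 64 + 512, so 27^615 ≡ 27·29·41·21·41·21 ≡ 43 (mod 100).

43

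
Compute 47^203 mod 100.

Successive squares of 47 mod 100: 47^1≡47, 47^2≡9, 47^4≡81, 47^8≡61, 47^16≡21, 47^32≡41, 47^64≡81, 47^128≡61.
Since 203 = 1 + 2 + 8 + 64 + 128 in binary, 47^203 ≡ 47·9·61·81·61 ≡ 23 (mod 100).

23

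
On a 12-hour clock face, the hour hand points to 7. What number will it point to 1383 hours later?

10

1383 = 115·12 + 3, so 1383 mod 12 = 3.
7 + 3 → 10 on a 12-hour dial.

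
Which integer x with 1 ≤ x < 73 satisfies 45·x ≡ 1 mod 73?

13

45·13 = 585 = 8·73 + 1, so 45⁻¹ ≡ 13 (mod 73).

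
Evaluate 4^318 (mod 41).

Successive squares of 4 mod 41: 4^1≡4, 4^2≡16, 4^4≡10, 4^8≡18, 4^16≡37, 4^32≡16, 4^64≡10, 4^128≡18, 4^256≡37.
318 = 2 + 4 + 8 + 16 + 32 + 256, so 4^318 ≡ 16·10·18·37·16·37 ≡ 18 (mod 41).

18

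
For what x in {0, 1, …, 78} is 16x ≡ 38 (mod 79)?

The inverse of 16 mod 79 is 5 (since 16·5 = 80 ≡ 1).
Multiplying both sides by 5: x ≡ 5·38 = 190 ≡ 32 (mod 79).

32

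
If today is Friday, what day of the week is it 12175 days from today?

12175 mod 7 = 2 (since 1739·7 = 12173).
Friday + 2 days → Sunday.

Sunday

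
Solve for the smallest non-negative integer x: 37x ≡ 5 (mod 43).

The inverse of 37 mod 43 is 7 (since 37·7 = 259 ≡ 1).
Multiplying both sides by 7: x ≡ 7·5 = 35 ≡ 35 (mod 43).

35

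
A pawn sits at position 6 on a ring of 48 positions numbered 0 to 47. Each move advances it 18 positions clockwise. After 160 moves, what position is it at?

160·18 = 2880.
2880 − 60·48 = 0, so 2880 ≡ 0 (mod 48).
(6 + 0) mod 48 = 6.

6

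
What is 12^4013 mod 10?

2

Last digits of 2^n: 2, 4, 8, 6 (period 4).
4013 leaves remainder 1 on division by 4, so 12^4013 ends in 2.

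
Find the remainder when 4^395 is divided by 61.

48

Square-and-reduce mod 61: 4^1≡4, 4^2≡16, 4^4≡12, 4^8≡22, 4^16≡57, 4^32≡16, 4^64≡12, 4^128≡22, 4^256≡57.
Since 395 = 1 + 2 + 8 + 128 + 256 in binary, 4^395 ≡ 4·16·22·22·57 ≡ 48 (mod 61).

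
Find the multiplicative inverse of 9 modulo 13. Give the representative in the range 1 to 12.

3

13 = 1·9 + 4
9 = 2·4 + 1
4 = 4·1 + 0
Back-substituting gives 9·3 ≡ 1 (mod 13).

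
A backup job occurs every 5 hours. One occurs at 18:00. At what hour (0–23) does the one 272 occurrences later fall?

272·5 = 1360.
1360 = 56·24 + 16, so 1360 mod 24 = 16.
(18 + 16) mod 24 = 10.

10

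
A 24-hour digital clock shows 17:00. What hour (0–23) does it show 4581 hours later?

14

4581 = 190·24 + 21, so 4581 mod 24 = 21.
(17 + 21) mod 24 = 14.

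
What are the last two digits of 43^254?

49

By repeated squaring mod 100: 43^1≡43, 43^2≡49, 43^4≡1, 43^8≡1, 43^16≡1, 43^32≡1, 43^64≡1, 43^128≡1.
Since 254 = 2 + 4 + 8 + 16 + 32 + 64 + 128 in binary, 43^254 ≡ 49·1·1·1·1·1·1 ≡ 49 (mod 100).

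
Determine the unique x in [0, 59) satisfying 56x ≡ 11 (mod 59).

56⁻¹ ≡ 39 (mod 59) because 56·39 = 2184 = 37·59 + 1.
So x ≡ 39·11 = 429 ≡ 16 (mod 59).

16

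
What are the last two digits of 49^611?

49

Successive squares of 49 mod 100: 49^1≡49, 49^2≡1, 49^4≡1, 49^8≡1, 49^16≡1, 49^32≡1, 49^64≡1, 49^128≡1, 49^256≡1, 49^512≡1.
Since 611 = 1 + 2 + 32 + 64 + 512 in binary, 49^611 ≡ 49·1·1·1·1 ≡ 49 (mod 100).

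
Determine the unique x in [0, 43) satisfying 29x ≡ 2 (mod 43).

The inverse of 29 mod 43 is 3 (since 29·3 = 87 ≡ 1).
So x ≡ 3·2 = 6 ≡ 6 (mod 43).
Check: 29·6 = 174 = 4·43 + 2.

6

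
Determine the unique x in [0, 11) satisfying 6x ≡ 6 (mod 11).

6⁻¹ ≡ 2 (mod 11) because 6·2 = 12 = 1·11 + 1.
So x ≡ 2·6 = 12 ≡ 1 (mod 11).

1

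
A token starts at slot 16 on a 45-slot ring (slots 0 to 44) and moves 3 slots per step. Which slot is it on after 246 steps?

34

246·3 = 738.
738 mod 45 = 18 (since 16·45 = 720).
(16 + 18) mod 45 = 34.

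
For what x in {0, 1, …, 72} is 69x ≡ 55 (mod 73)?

69⁻¹ ≡ 18 (mod 73) because 69·18 = 1242 = 17·73 + 1.
So x ≡ 18·55 = 990 ≡ 41 (mod 73).

41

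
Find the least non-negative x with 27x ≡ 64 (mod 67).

52

27⁻¹ ≡ 5 (mod 67) because 27·5 = 135 = 2·67 + 1.
So x ≡ 5·64 = 320 ≡ 52 (mod 67).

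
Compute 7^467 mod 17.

Square-and-reduce mod 17: 7^1≡7, 7^2≡15, 7^4≡4, 7^8≡16, 7^16≡1, 7^32≡1, 7^64≡1, 7^128≡1, 7^256≡1.
Since 467 = 1 + 2 + 16 + 64 + 128 + 256 in binary, 7^467 ≡ 7·15·1·1·1·1 ≡ 3 (mod 17).

3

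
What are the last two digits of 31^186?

Successive squares of 31 mod 100: 31^1≡31, 31^2≡61, 31^4≡21, 31^8≡41, 31^16≡81, 31^32≡61, 31^64≡21, 31^128≡41.
186 = 2 + 8 + 16 + 32 + 128, so 31^186 ≡ 61·41·81·61·41 ≡ 81 (mod 100).

81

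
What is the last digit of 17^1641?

The units digit of 17^n cycles with period 4: 7, 9, 3, 1, …
1641 leaves remainder 1 on division by 4, so 17^1641 ends in 7.

7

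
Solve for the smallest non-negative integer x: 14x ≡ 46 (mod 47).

The inverse of 14 mod 47 is 37 (since 14·37 = 518 ≡ 1).
So x ≡ 37·46 = 1702 ≡ 10 (mod 47).

10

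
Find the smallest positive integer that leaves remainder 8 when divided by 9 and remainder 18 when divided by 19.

x ≡ 8 (mod 9) gives x ∈ {8, 17, 26, 35, 44, 53, 62, 71, …}.
The first of these with x mod 19 = 18 is 170.

170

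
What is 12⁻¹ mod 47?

4

12·4 = 48 = 1·47 + 1, so 12⁻¹ ≡ 4 (mod 47).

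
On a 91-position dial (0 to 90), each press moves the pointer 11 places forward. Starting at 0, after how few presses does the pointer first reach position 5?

11⁻¹ ≡ 58 (mod 91) because 11·58 = 638 = 7·91 + 1.
Multiplying both sides by 58: x ≡ 58·5 = 290 ≡ 17 (mod 91).
Check: 11·17 = 187 = 2·91 + 5.

17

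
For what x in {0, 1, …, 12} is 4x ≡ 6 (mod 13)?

4⁻¹ ≡ 10 (mod 13) because 4·10 = 40 = 3·13 + 1.
Multiplying both sides by 10: x ≡ 10·6 = 60 ≡ 8 (mod 13).

8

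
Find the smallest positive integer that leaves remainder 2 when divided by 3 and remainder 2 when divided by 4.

2

Since 4·1 ≡ 1 (mod 3), take x = 2 + 4·((2−2)·1 mod 3) = 2 + 4·0 = 2.
Check: 2 mod 3 = 2, 2 mod 4 = 2.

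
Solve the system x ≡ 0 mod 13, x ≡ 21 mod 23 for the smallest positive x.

182

x ≡ 0 (mod 13) gives x ∈ {0, 13, 26, 39, 52, 65, 78, 91, …}.
The first of these with x mod 23 = 21 is 182.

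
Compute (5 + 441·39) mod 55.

441·39 = 17199.
17199 = 312·55 + 39, so 17199 mod 55 = 39.
(5 + 39) mod 55 = 44.

44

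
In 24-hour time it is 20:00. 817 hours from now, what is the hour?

21

Dividing 817 by 24 gives quotient 34 and remainder 1.
(20 + 1) mod 24 = 21.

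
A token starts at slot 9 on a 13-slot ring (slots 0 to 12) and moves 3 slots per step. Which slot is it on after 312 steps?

312·3 = 936.
Dividing 936 by 13 gives quotient 72 and remainder 0.
(9 + 0) mod 13 = 9.

9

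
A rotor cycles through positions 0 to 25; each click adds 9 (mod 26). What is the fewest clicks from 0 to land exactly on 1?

3

26 = 2·9 + 8
9 = 1·8 + 1
8 = 8·1 + 0
Back-substituting gives 9·3 ≡ 1 (mod 26).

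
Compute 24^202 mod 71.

29

Square-and-reduce mod 71: 24^1≡24, 24^2≡8, 24^4≡64, 24^8≡49, 24^16≡58, 24^32≡27, 24^64≡19, 24^128≡6.
Since 202 = 2 + 8 + 64 + 128 in binary, 24^202 ≡ 8·49·19·6 ≡ 29 (mod 71).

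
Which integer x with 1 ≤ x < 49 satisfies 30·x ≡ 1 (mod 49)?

18

30·18 = 540 = 11·49 + 1, so 30⁻¹ ≡ 18 (mod 49).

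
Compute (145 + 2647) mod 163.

21

2647 = 16·163 + 39, so 2647 mod 163 = 39.
(145 + 39) mod 163 = 21.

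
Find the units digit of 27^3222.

9

Last digits of 7^n: 7, 9, 3, 1 (period 4).
3222 mod 4 = 2, so the last digit matches 7^2 = 9.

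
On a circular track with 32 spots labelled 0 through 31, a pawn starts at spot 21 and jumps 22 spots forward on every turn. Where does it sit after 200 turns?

200·22 = 4400.
4400 = 137·32 + 16, so 4400 mod 32 = 16.
(21 + 16) mod 32 = 5.

5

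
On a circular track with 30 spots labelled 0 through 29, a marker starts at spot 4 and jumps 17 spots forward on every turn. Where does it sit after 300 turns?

300·17 = 5100.
5100 = 170·30 + 0, so 5100 mod 30 = 0.
(4 + 0) mod 30 = 4.

4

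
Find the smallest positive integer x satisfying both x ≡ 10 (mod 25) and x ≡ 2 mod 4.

10

Since 4·19 ≡ 1 (mod 25), take x = 2 + 4·((10−2)·19 mod 25) = 2 + 4·2 = 10.
Check: 10 mod 25 = 10, 10 mod 4 = 2.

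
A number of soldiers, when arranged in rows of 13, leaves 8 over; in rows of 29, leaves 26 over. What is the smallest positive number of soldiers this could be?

x ≡ 8 (mod 13) gives x ∈ {8, 21, 34, 47, 60, 73, 86, 99, …}.
The first of these with x mod 29 = 26 is 229.

229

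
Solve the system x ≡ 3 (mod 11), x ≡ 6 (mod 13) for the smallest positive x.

58

x ≡ 3 (mod 11) gives x ∈ {3, 14, 25, 36, 47, 58}.
The first of these with x mod 13 = 6 is 58.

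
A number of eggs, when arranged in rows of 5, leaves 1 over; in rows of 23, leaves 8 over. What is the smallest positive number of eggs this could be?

x ≡ 1 (mod 5) gives x ∈ {1, 6, 11, 16, 21, 26, 31}.
The first of these with x mod 23 = 8 is 31.

31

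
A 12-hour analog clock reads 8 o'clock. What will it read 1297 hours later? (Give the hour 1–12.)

9

1297 − 108·12 = 1, so 1297 ≡ 1 (mod 12).
8 + 1 → 9 on a 12-hour dial.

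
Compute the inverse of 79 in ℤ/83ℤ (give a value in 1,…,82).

79·62 = 4898 = 59·83 + 1, so 79⁻¹ ≡ 62 (mod 83).

62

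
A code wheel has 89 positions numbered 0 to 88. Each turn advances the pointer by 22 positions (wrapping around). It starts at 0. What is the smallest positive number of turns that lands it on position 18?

17

The inverse of 22 mod 89 is 85 (since 22·85 = 1870 ≡ 1).
Multiplying both sides by 85: x ≡ 85·18 = 1530 ≡ 17 (mod 89).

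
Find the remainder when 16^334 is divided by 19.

Successive squares of 16 mod 19: 16^1≡16, 16^2≡9, 16^4≡5, 16^8≡6, 16^16≡17, 16^32≡4, 16^64≡16, 16^128≡9, 16^256≡5.
334 = 2 + 4 + 8 + 64 + 256, so 16^334 ≡ 9·5·6·16·5 ≡ 16 (mod 19).

16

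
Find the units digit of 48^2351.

Last digits of 8^n: 8, 4, 2, 6 (period 4).
2351 leaves remainder 3 on division by 4, so 48^2351 ends in 2.

2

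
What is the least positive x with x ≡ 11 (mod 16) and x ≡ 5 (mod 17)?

x ≡ 11 (mod 16) gives x ∈ {11, 27, 43, 59, 75, 91, 107}.
The first of these with x mod 17 = 5 is 107.

107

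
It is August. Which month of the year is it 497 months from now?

January

497 mod 12 = 5 (since 41·12 = 492).
August + 5 months → January.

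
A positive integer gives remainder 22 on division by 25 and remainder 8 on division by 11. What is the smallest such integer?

272

Since 11·16 ≡ 1 (mod 25), take x = 8 + 11·((22−8)·16 mod 25) = 8 + 11·24 = 272.
Check: 272 mod 25 = 22, 272 mod 11 = 8.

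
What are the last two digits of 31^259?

71

By repeated squaring mod 100: 31^1≡31, 31^2≡61, 31^4≡21, 31^8≡41, 31^16≡81, 31^32≡61, 31^64≡21, 31^128≡41, 31^256≡81.
Since 259 = 1 + 2 + 256 in binary, 31^259 ≡ 31·61·81 ≡ 71 (mod 100).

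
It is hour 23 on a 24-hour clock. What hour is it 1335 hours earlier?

8

1335 = 55·24 + 15, so 1335 mod 24 = 15.
(23 − 15) mod 24 = 8.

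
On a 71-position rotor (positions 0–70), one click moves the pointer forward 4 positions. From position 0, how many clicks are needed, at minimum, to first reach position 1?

18

4·18 = 72 = 1·71 + 1, so 4⁻¹ ≡ 18 (mod 71).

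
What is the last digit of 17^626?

The units digit of 17^n cycles with period 4: 7, 9, 3, 1, …
626 mod 4 = 2, so the last digit matches 7^2 = 9.

9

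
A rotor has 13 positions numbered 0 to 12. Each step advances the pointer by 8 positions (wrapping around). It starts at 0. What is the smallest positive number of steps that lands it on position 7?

9

The inverse of 8 mod 13 is 5 (since 8·5 = 40 ≡ 1).
Multiplying both sides by 5: x ≡ 5·7 = 35 ≡ 9 (mod 13).
Check: 8·9 = 72 = 5·13 + 7.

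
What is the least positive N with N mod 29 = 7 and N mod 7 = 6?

x ≡ 6 (mod 7) gives x ∈ {6, 13, 20, 27, 34, 41, 48, 55, …}.
The first of these with x mod 29 = 7 is 181.

181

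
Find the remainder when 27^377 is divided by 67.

52

Successive squares of 27 mod 67: 27^1≡27, 27^2≡59, 27^4≡64, 27^8≡9, 27^16≡14, 27^32≡62, 27^64≡25, 27^128≡22, 27^256≡15.
Since 377 = 1 + 8 + 16 + 32 + 64 + 256 in binary, 27^377 ≡ 27·9·14·62·25·15 ≡ 52 (mod 67).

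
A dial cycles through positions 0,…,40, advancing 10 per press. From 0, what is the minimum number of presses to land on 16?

10⁻¹ ≡ 37 (mod 41) because 10·37 = 370 = 9·41 + 1.
So x ≡ 37·16 = 592 ≡ 18 (mod 41).
Check: 10·18 = 180 = 4·41 + 16.

18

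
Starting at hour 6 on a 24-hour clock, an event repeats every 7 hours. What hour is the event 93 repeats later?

9

93·7 = 651.
651 = 27·24 + 3, so 651 mod 24 = 3.
(6 + 3) mod 24 = 9.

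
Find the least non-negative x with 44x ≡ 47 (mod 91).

90

44⁻¹ ≡ 60 (mod 91) because 44·60 = 2640 = 29·91 + 1.
So x ≡ 60·47 = 2820 ≡ 90 (mod 91).
Check: 44·90 = 3960 = 43·91 + 47.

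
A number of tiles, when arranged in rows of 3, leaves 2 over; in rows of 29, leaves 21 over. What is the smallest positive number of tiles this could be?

50

x ≡ 2 (mod 3) gives x ∈ {2, 5, 8, 11, 14, 17, 20, 23, …}.
The first of these with x mod 29 = 21 is 50.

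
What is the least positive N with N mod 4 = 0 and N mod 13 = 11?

x ≡ 0 (mod 4) gives x ∈ {0, 4, 8, 12, 16, 20, 24}.
The first of these with x mod 13 = 11 is 24.

24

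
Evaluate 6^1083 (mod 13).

8

Square-and-reduce mod 13: 6^1≡6, 6^2≡10, 6^4≡9, 6^8≡3, 6^16≡9, 6^32≡3, 6^64≡9, 6^128≡3, 6^256≡9, 6^512≡3, 6^1024≡9.
Since 1083 = 1 + 2 + 8 + 16 + 32 + 1024 in binary, 6^1083 ≡ 6·10·3·9·3·9 ≡ 8 (mod 13).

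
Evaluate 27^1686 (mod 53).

37

By repeated squaring mod 53: 27^1≡27, 27^2≡40, 27^4≡10, 27^8≡47, 27^16≡36, 27^32≡24, 27^64≡46, 27^128≡49, 27^256≡16, 27^512≡44, 27^1024≡28.
1686 = 2 + 4 + 16 + 128 + 512 + 1024, so 27^1686 ≡ 40·10·36·49·44·28 ≡ 37 (mod 53).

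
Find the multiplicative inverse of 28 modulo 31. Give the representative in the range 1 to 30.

10

31 = 1·28 + 3
28 = 9·3 + 1
3 = 3·1 + 0
Back-substituting gives 28·10 ≡ 1 (mod 31).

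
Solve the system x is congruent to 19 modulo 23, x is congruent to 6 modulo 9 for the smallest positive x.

x ≡ 6 (mod 9) gives x ∈ {6, 15, 24, 33, 42}.
The first of these with x mod 23 = 19 is 42.

42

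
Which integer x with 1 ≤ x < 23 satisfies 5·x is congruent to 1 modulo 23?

5·14 = 70 = 3·23 + 1, so 5⁻¹ ≡ 14 (mod 23).

14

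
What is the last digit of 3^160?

1

The units digit of 3^n cycles with period 4: 3, 9, 7, 1, …
160 mod 4 = 0, so the last digit matches 3^4 = 1.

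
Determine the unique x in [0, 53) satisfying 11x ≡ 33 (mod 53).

3

11⁻¹ ≡ 29 (mod 53) because 11·29 = 319 = 6·53 + 1.
Multiplying both sides by 29: x ≡ 29·33 = 957 ≡ 3 (mod 53).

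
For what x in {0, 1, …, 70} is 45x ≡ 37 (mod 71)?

45⁻¹ ≡ 30 (mod 71) because 45·30 = 1350 = 19·71 + 1.
Multiplying both sides by 30: x ≡ 30·37 = 1110 ≡ 45 (mod 71).

45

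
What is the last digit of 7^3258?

Last digits of 7^n: 7, 9, 3, 1 (period 4).
3258 mod 4 = 2, so the last digit matches 7^2 = 9.

9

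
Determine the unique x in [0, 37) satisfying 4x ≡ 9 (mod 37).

The inverse of 4 mod 37 is 28 (since 4·28 = 112 ≡ 1).
So x ≡ 28·9 = 252 ≡ 30 (mod 37).

30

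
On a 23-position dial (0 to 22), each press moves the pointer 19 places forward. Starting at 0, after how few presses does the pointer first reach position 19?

1

The inverse of 19 mod 23 is 17 (since 19·17 = 323 ≡ 1).
Multiplying both sides by 17: x ≡ 17·19 = 323 ≡ 1 (mod 23).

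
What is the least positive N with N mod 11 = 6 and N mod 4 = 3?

39

x ≡ 3 (mod 4) gives x ∈ {3, 7, 11, 15, 19, 23, 27, 31, …}.
The first of these with x mod 11 = 6 is 39.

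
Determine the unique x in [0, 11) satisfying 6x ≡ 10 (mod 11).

6⁻¹ ≡ 2 (mod 11) because 6·2 = 12 = 1·11 + 1.
So x ≡ 2·10 = 20 ≡ 9 (mod 11).

9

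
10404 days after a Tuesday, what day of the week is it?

10404 mod 7 = 2 (since 1486·7 = 10402).
Tuesday + 2 days → Thursday.

Thursday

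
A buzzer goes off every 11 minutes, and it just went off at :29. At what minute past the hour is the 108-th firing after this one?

108·11 = 1188.
1188 = 19·60 + 48, so 1188 mod 60 = 48.
(29 + 48) mod 60 = 17.

17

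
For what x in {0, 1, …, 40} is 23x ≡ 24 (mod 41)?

23⁻¹ ≡ 25 (mod 41) because 23·25 = 575 = 14·41 + 1.
So x ≡ 25·24 = 600 ≡ 26 (mod 41).

26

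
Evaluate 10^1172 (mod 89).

Square-and-reduce mod 89: 10^1≡10, 10^2≡11, 10^4≡32, 10^8≡45, 10^16≡67, 10^32≡39, 10^64≡8, 10^128≡64, 10^256≡2, 10^512≡4, 10^1024≡16.
Since 1172 = 4 + 16 + 128 + 1024 in binary, 10^1172 ≡ 32·67·64·16 ≡ 4 (mod 89).

4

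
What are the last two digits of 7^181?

07

Square-and-reduce mod 100: 7^1≡7, 7^2≡49, 7^4≡1, 7^8≡1, 7^16≡1, 7^32≡1, 7^64≡1, 7^128≡1.
Since 181 = 1 + 4 + 16 + 32 + 128 in binary, 7^181 ≡ 7·1·1·1·1 ≡ 7 (mod 100).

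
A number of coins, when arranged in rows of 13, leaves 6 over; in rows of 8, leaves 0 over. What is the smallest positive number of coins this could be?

x ≡ 0 (mod 8) gives x ∈ {0, 8, 16, 24, 32}.
The first of these with x mod 13 = 6 is 32.

32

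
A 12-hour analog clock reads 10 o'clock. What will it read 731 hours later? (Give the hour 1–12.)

731 = 60·12 + 11, so 731 mod 12 = 11.
10 + 11 → 9 on a 12-hour dial.

9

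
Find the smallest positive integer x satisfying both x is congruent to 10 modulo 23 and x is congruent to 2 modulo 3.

56

x ≡ 2 (mod 3) gives x ∈ {2, 5, 8, 11, 14, 17, 20, 23, …}.
The first of these with x mod 23 = 10 is 56.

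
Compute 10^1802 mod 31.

Square-and-reduce mod 31: 10^1≡10, 10^2≡7, 10^4≡18, 10^8≡14, 10^16≡10, 10^32≡7, 10^64≡18, 10^128≡14, 10^256≡10, 10^512≡7, 10^1024≡18.
1802 = 2 + 8 + 256 + 512 + 1024, so 10^1802 ≡ 7·14·10·7·18 ≡ 7 (mod 31).

7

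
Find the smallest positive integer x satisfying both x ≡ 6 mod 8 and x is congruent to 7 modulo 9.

70

x ≡ 6 (mod 8) gives x ∈ {6, 14, 22, 30, 38, 46, 54, 62, …}.
The first of these with x mod 9 = 7 is 70.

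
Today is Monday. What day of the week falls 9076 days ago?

9076 mod 7 = 4 (since 1296·7 = 9072).
Monday − 4 days → Thursday.

Thursday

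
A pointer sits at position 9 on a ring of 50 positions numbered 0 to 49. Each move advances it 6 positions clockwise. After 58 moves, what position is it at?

58·6 = 348.
Dividing 348 by 50 gives quotient 6 and remainder 48.
(9 + 48) mod 50 = 7.

7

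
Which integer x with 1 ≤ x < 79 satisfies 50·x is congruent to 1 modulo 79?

49

50·49 = 2450 = 31·79 + 1, so 50⁻¹ ≡ 49 (mod 79).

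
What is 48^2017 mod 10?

8

Powers of 8 mod 10 repeat with period 4: 8, 4, 2, 6.
2017 mod 4 = 1, so the last digit matches 8^1 = 8.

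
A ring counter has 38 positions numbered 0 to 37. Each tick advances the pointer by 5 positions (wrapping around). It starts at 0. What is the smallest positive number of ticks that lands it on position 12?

10

The inverse of 5 mod 38 is 23 (since 5·23 = 115 ≡ 1).
Multiplying both sides by 23: x ≡ 23·12 = 276 ≡ 10 (mod 38).
Check: 5·10 = 50 = 1·38 + 12.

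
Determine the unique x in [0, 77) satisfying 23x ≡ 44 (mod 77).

22

23⁻¹ ≡ 67 (mod 77) because 23·67 = 1541 = 20·77 + 1.
So x ≡ 67·44 = 2948 ≡ 22 (mod 77).
Check: 23·22 = 506 = 6·77 + 44.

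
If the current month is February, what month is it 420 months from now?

420 mod 12 = 0 (since 35·12 = 420).
February + 0 months → February.

February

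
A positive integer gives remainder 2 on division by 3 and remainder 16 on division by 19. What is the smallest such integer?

35

Since 19·1 ≡ 1 (mod 3), take x = 16 + 19·((2−16)·1 mod 3) = 16 + 19·1 = 35.
Check: 35 mod 3 = 2, 35 mod 19 = 16.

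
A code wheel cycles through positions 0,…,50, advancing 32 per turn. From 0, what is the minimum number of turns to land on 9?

The inverse of 32 mod 51 is 8 (since 32·8 = 256 ≡ 1).
Multiplying both sides by 8: x ≡ 8·9 = 72 ≡ 21 (mod 51).
Check: 32·21 = 672 = 13·51 + 9.

21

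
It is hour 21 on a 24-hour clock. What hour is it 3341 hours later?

Dividing 3341 by 24 gives quotient 139 and remainder 5.
(21 + 5) mod 24 = 2.

2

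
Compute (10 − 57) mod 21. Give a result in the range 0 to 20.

16

57 − 2·21 = 15, so 57 ≡ 15 (mod 21).
(10 − 15) mod 21 = 16.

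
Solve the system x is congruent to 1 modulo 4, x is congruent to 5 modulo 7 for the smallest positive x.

x ≡ 1 (mod 4) gives x ∈ {1, 5}.
The first of these with x mod 7 = 5 is 5.

5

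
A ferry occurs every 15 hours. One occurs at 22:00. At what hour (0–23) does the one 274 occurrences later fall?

274·15 = 4110.
Dividing 4110 by 24 gives quotient 171 and remainder 6.
(22 + 6) mod 24 = 4.

4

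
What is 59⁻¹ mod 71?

59·65 = 3835 = 54·71 + 1, so 59⁻¹ ≡ 65 (mod 71).

65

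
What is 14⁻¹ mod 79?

79 = 5·14 + 9
14 = 1·9 + 5
9 = 1·5 + 4
5 = 1·4 + 1
4 = 4·1 + 0
Back-substituting gives 14·17 ≡ 1 (mod 79).

17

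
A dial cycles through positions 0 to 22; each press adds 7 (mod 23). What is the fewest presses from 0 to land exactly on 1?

10

7·10 = 70 = 3·23 + 1, so 7⁻¹ ≡ 10 (mod 23).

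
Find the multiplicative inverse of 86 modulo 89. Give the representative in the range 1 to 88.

59

89 = 1·86 + 3
86 = 28·3 + 2
3 = 1·2 + 1
2 = 2·1 + 0
Back-substituting gives 86·59 ≡ 1 (mod 89).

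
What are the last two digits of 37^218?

Square-and-reduce mod 100: 37^1≡37, 37^2≡69, 37^4≡61, 37^8≡21, 37^16≡41, 37^32≡81, 37^64≡61, 37^128≡21.
218 = 2 + 8 + 16 + 64 + 128, so 37^218 ≡ 69·21·41·61·21 ≡ 29 (mod 100).

29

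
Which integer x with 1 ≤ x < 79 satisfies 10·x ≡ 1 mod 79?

10·8 = 80 = 1·79 + 1, so 10⁻¹ ≡ 8 (mod 79).

8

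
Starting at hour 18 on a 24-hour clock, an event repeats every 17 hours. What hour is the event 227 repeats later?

13

227·17 = 3859.
3859 mod 24 = 19 (since 160·24 = 3840).
(18 + 19) mod 24 = 13.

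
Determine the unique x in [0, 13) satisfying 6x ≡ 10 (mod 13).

6

6⁻¹ ≡ 11 (mod 13) because 6·11 = 66 = 5·13 + 1.
Multiplying both sides by 11: x ≡ 11·10 = 110 ≡ 6 (mod 13).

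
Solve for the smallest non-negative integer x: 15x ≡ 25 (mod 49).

18

The inverse of 15 mod 49 is 36 (since 15·36 = 540 ≡ 1).
Multiplying both sides by 36: x ≡ 36·25 = 900 ≡ 18 (mod 49).
Check: 15·18 = 270 = 5·49 + 25.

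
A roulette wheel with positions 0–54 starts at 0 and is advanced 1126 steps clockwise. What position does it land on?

1126 mod 55 = 26 (since 20·55 = 1100).
(0 + 26) mod 55 = 26.

26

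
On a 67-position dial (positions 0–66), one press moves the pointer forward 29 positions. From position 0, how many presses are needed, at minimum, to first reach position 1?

29·37 = 1073 = 16·67 + 1, so 29⁻¹ ≡ 37 (mod 67).

37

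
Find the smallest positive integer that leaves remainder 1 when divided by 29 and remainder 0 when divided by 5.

30

Since 5·6 ≡ 1 (mod 29), take x = 0 + 5·((1−0)·6 mod 29) = 0 + 5·6 = 30.
Check: 30 mod 29 = 1, 30 mod 5 = 0.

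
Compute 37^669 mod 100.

77

Square-and-reduce mod 100: 37^1≡37, 37^2≡69, 37^4≡61, 37^8≡21, 37^16≡41, 37^32≡81, 37^64≡61, 37^128≡21, 37^256≡41, 37^512≡81.
Since 669 = 1 + 4 + 8 + 16 + 128 + 512 in binary, 37^669 ≡ 37·61·21·41·21·81 ≡ 77 (mod 100).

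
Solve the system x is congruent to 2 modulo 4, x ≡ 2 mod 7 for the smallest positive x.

2

x ≡ 2 (mod 4) gives x ∈ {2}.
The first of these with x mod 7 = 2 is 2.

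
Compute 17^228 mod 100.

41

Successive squares of 17 mod 100: 17^1≡17, 17^2≡89, 17^4≡21, 17^8≡41, 17^16≡81, 17^32≡61, 17^64≡21, 17^128≡41.
228 = 4 + 32 + 64 + 128, so 17^228 ≡ 21·61·21·41 ≡ 41 (mod 100).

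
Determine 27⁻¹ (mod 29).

29 = 1·27 + 2
27 = 13·2 + 1
2 = 2·1 + 0
Back-substituting gives 27·14 ≡ 1 (mod 29).

14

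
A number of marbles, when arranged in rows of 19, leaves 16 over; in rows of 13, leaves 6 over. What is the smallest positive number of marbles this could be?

x ≡ 6 (mod 13) gives x ∈ {6, 19, 32, 45, 58, 71, 84, 97, …}.
The first of these with x mod 19 = 16 is 149.

149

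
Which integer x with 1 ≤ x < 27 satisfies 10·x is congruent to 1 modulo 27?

19

27 = 2·10 + 7
10 = 1·7 + 3
7 = 2·3 + 1
3 = 3·1 + 0
Back-substituting gives 10·19 ≡ 1 (mod 27).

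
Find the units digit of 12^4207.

Powers of 2 mod 10 repeat with period 4: 2, 4, 8, 6.
4207 mod 4 = 3, so the last digit matches 2^3 = 8.

8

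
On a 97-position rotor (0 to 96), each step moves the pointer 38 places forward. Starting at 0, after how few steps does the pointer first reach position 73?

30

38⁻¹ ≡ 23 (mod 97) because 38·23 = 874 = 9·97 + 1.
So x ≡ 23·73 = 1679 ≡ 30 (mod 97).
Check: 38·30 = 1140 = 11·97 + 73.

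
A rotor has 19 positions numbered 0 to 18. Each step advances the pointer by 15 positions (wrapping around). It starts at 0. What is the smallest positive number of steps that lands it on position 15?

15⁻¹ ≡ 14 (mod 19) because 15·14 = 210 = 11·19 + 1.
So x ≡ 14·15 = 210 ≡ 1 (mod 19).

1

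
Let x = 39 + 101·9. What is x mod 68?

64

101·9 = 909.
Dividing 909 by 68 gives quotient 13 and remainder 25.
(39 + 25) mod 68 = 64.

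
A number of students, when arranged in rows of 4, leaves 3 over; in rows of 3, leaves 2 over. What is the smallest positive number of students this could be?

x ≡ 2 (mod 3) gives x ∈ {2, 5, 8, 11}.
The first of these with x mod 4 = 3 is 11.

11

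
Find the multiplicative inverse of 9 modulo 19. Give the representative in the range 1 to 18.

19 = 2·9 + 1
9 = 9·1 + 0
Back-substituting gives 9·17 ≡ 1 (mod 19).

17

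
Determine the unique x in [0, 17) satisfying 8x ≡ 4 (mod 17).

9

8⁻¹ ≡ 15 (mod 17) because 8·15 = 120 = 7·17 + 1.
Multiplying both sides by 15: x ≡ 15·4 = 60 ≡ 9 (mod 17).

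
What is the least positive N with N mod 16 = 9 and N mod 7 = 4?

25

Since 7·7 ≡ 1 (mod 16), take x = 4 + 7·((9−4)·7 mod 16) = 4 + 7·3 = 25.
Check: 25 mod 16 = 9, 25 mod 7 = 4.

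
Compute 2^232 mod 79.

Square-and-reduce mod 79: 2^1≡2, 2^2≡4, 2^4≡16, 2^8≡19, 2^16≡45, 2^32≡50, 2^64≡51, 2^128≡73.
232 = 8 + 32 + 64 + 128, so 2^232 ≡ 19·50·51·73 ≡ 20 (mod 79).

20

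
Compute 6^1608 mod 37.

By repeated squaring mod 37: 6^1≡6, 6^2≡36, 6^4≡1, 6^8≡1, 6^16≡1, 6^32≡1, 6^64≡1, 6^128≡1, 6^256≡1, 6^512≡1, 6^1024≡1.
Since 1608 = 8 + 64 + 512 + 1024 in binary, 6^1608 ≡ 1·1·1·1 ≡ 1 (mod 37).

1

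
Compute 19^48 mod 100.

Square-and-reduce mod 100: 19^1≡19, 19^2≡61, 19^4≡21, 19^8≡41, 19^16≡81, 19^32≡61.
Since 48 = 16 + 32 in binary, 19^48 ≡ 81·61 ≡ 41 (mod 100).

41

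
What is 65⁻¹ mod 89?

63

65·63 = 4095 = 46·89 + 1, so 65⁻¹ ≡ 63 (mod 89).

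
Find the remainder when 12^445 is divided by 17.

Successive squares of 12 mod 17: 12^1≡12, 12^2≡8, 12^4≡13, 12^8≡16, 12^16≡1, 12^32≡1, 12^64≡1, 12^128≡1, 12^256≡1.
Since 445 = 1 + 4 + 8 + 16 + 32 + 128 + 256 in binary, 12^445 ≡ 12·13·16·1·1·1·1 ≡ 14 (mod 17).

14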